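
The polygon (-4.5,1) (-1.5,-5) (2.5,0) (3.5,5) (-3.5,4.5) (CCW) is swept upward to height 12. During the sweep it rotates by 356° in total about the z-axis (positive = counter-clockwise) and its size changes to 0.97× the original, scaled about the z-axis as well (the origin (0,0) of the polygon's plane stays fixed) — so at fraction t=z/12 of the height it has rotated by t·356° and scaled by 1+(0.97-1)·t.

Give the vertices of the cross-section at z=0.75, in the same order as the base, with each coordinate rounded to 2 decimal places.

t = z/height = 0.75/12 = 0.0625
s = 1 + (scale-1)·z/height = 1 + (0.97-1)·0.75/12 = 0.998125
θ = twist·z/height = 356°·0.75/12 = 22.2500° = 0.388336 rad
cos θ = 0.925541, sin θ = 0.378649 (intermediates below are computed at full precision and shown rounded to 5 d.p.)
v1: (-4.5,1) → rotate → (-4.54358,-0.77838) → ×s → (-4.53506,-0.77692) → (-4.54,-0.78)
v2: (-1.5,-5) → rotate → (0.50493,-5.19568) → ×s → (0.50399,-5.18593) → (0.50,-5.19)
v3: (2.5,0) → rotate → (2.31385,0.94662) → ×s → (2.30951,0.94485) → (2.31,0.94)
v4: (3.5,5) → rotate → (1.34615,5.95297) → ×s → (1.34362,5.94181) → (1.34,5.94)
v5: (-3.5,4.5) → rotate → (-4.94331,2.83966) → ×s → (-4.93404,2.83434) → (-4.93,2.83)

Cross-section at z=0.75: (-4.54,-0.78) (0.50,-5.19) (2.31,0.94) (1.34,5.94) (-4.93,2.83)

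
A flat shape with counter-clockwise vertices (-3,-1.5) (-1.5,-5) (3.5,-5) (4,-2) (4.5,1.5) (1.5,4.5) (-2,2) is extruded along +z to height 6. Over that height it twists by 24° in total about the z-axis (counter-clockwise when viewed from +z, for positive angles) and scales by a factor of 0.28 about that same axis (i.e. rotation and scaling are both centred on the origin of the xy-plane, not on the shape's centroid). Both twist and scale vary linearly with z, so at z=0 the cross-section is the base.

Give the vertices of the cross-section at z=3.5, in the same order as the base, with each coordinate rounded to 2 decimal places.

t = z/height = 3.5/6 = 0.583333
s = 1 + (scale-1)·z/height = 1 + (0.28-1)·3.5/6 = 0.580000
θ = twist·z/height = 24°·3.5/6 = 14.0000° = 0.244346 rad
cos θ = 0.970296, sin θ = 0.241922 (intermediates below are computed at full precision and shown rounded to 5 d.p.)
v1: (-3,-1.5) → rotate → (-2.54800,-2.18121) → ×s → (-1.47784,-1.26510) → (-1.48,-1.27)
v2: (-1.5,-5) → rotate → (-0.24583,-5.21436) → ×s → (-0.14258,-3.02433) → (-0.14,-3.02)
v3: (3.5,-5) → rotate → (4.60564,-4.00475) → ×s → (2.67127,-2.32276) → (2.67,-2.32)
v4: (4,-2) → rotate → (4.36503,-0.97290) → ×s → (2.53172,-0.56428) → (2.53,-0.56)
v5: (4.5,1.5) → rotate → (4.00345,2.54409) → ×s → (2.32200,1.47557) → (2.32,1.48)
v6: (1.5,4.5) → rotate → (0.36680,4.72921) → ×s → (0.21274,2.74294) → (0.21,2.74)
v7: (-2,2) → rotate → (-2.42444,1.45675) → ×s → (-1.40617,0.84491) → (-1.41,0.84)

Cross-section at z=3.5: (-1.48,-1.27) (-0.14,-3.02) (2.67,-2.32) (2.53,-0.56) (2.32,1.48) (0.21,2.74) (-1.41,0.84)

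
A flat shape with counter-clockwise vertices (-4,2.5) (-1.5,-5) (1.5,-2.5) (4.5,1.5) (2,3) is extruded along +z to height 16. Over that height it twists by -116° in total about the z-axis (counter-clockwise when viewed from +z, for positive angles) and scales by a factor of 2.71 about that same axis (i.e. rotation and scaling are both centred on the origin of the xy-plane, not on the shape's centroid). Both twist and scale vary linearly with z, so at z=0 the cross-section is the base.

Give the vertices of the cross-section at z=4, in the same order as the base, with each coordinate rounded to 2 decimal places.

Cross-section at z=4: (-3.26,5.89) (-5.33,-5.20) (0.14,-4.16) (6.66,-1.24) (4.57,2.36)

t = z/height = 4/16 = 0.25
s = 1 + (scale-1)·z/height = 1 + (2.71-1)·4/16 = 1.427500
θ = twist·z/height = -116°·4/16 = -29.0000° = -0.506145 rad
cos θ = 0.874620, sin θ = -0.484810 (intermediates below are computed at full precision and shown rounded to 5 d.p.)
v1: (-4,2.5) → rotate → (-2.28645,4.12579) → ×s → (-3.26391,5.88956) → (-3.26,5.89)
v2: (-1.5,-5) → rotate → (-3.73598,-3.64588) → ×s → (-5.33311,-5.20450) → (-5.33,-5.20)
v3: (1.5,-2.5) → rotate → (0.09991,-2.91376) → ×s → (0.14262,-4.15940) → (0.14,-4.16)
v4: (4.5,1.5) → rotate → (4.66300,-0.86971) → ×s → (6.65644,-1.24152) → (6.66,-1.24)
v5: (2,3) → rotate → (3.20367,1.65424) → ×s → (4.57324,2.36143) → (4.57,2.36)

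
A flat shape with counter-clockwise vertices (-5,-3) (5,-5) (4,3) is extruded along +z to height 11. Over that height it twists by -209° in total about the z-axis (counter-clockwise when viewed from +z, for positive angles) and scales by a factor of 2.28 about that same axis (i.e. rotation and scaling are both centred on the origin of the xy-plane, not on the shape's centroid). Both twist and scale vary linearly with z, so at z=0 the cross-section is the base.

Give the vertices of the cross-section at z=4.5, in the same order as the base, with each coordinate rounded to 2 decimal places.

Cross-section at z=4.5: (-5.15,7.24) (-7.00,-8.19) (5.03,-5.72)

t = z/height = 4.5/11 = 0.409091
s = 1 + (scale-1)·z/height = 1 + (2.28-1)·4.5/11 = 1.523636
θ = twist·z/height = -209°·4.5/11 = -85.5000° = -1.492257 rad
cos θ = 0.078459, sin θ = -0.996917 (intermediates below are computed at full precision and shown rounded to 5 d.p.)
v1: (-5,-3) → rotate → (-3.38305,4.74921) → ×s → (-5.15453,7.23607) → (-5.15,7.24)
v2: (5,-5) → rotate → (-4.59229,-5.37688) → ×s → (-6.99698,-8.19241) → (-7.00,-8.19)
v3: (4,3) → rotate → (3.30459,-3.75229) → ×s → (5.03499,-5.71713) → (5.03,-5.72)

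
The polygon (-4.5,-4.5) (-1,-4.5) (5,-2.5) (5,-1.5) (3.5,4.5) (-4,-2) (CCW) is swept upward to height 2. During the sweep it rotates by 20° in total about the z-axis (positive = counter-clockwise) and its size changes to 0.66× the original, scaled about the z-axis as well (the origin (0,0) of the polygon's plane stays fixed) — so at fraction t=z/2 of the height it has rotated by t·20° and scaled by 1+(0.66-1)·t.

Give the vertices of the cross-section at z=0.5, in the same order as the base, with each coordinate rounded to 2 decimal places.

Cross-section at z=0.5: (-3.74,-4.46) (-0.55,-4.18) (4.76,-1.88) (4.68,-0.97) (2.83,4.38) (-3.49,-2.14)

t = z/height = 0.5/2 = 0.25
s = 1 + (scale-1)·z/height = 1 + (0.66-1)·0.5/2 = 0.915000
θ = twist·z/height = 20°·0.5/2 = 5.0000° = 0.087266 rad
cos θ = 0.996195, sin θ = 0.087156 (intermediates below are computed at full precision and shown rounded to 5 d.p.)
v1: (-4.5,-4.5) → rotate → (-4.09068,-4.87508) → ×s → (-3.74297,-4.46070) → (-3.74,-4.46)
v2: (-1,-4.5) → rotate → (-0.60399,-4.57003) → ×s → (-0.55265,-4.18158) → (-0.55,-4.18)
v3: (5,-2.5) → rotate → (5.19886,-2.05471) → ×s → (4.75696,-1.88006) → (4.76,-1.88)
v4: (5,-1.5) → rotate → (5.11171,-1.05851) → ×s → (4.67721,-0.96854) → (4.68,-0.97)
v5: (3.5,4.5) → rotate → (3.09448,4.78792) → ×s → (2.83145,4.38095) → (2.83,4.38)
v6: (-4,-2) → rotate → (-3.81047,-2.34101) → ×s → (-3.48658,-2.14203) → (-3.49,-2.14)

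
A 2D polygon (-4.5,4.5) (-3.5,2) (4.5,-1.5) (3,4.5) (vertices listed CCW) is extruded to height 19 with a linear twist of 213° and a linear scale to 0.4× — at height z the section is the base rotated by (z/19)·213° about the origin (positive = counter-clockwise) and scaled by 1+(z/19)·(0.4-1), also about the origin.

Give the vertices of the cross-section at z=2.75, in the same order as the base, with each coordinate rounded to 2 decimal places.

t = z/height = 2.75/19 = 0.144737
s = 1 + (scale-1)·z/height = 1 + (0.4-1)·2.75/19 = 0.913158
θ = twist·z/height = 213°·2.75/19 = 30.8289° = 0.538067 rad
cos θ = 0.858701, sin θ = 0.512477 (intermediates below are computed at full precision and shown rounded to 5 d.p.)
v1: (-4.5,4.5) → rotate → (-6.17030,1.55801) → ×s → (-5.63446,1.42271) → (-5.63,1.42)
v2: (-3.5,2) → rotate → (-4.03041,-0.07627) → ×s → (-3.68040,-0.06964) → (-3.68,-0.07)
v3: (4.5,-1.5) → rotate → (4.63287,1.01809) → ×s → (4.23054,0.92968) → (4.23,0.93)
v4: (3,4.5) → rotate → (0.26996,5.40159) → ×s → (0.24651,4.93250) → (0.25,4.93)

Cross-section at z=2.75: (-5.63,1.42) (-3.68,-0.07) (4.23,0.93) (0.25,4.93)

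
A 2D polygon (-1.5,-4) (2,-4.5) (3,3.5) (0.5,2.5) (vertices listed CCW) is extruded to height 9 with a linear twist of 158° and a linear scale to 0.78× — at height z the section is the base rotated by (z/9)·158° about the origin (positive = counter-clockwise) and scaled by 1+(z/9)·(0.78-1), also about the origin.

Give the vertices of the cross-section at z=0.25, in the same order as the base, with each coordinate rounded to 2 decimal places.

t = z/height = 0.25/9 = 0.0277778
s = 1 + (scale-1)·z/height = 1 + (0.78-1)·0.25/9 = 0.993889
θ = twist·z/height = 158°·0.25/9 = 4.3889° = 0.076601 rad
cos θ = 0.997068, sin θ = 0.076526 (intermediates below are computed at full precision and shown rounded to 5 d.p.)
v1: (-1.5,-4) → rotate → (-1.18950,-4.10306) → ×s → (-1.18223,-4.07798) → (-1.18,-4.08)
v2: (2,-4.5) → rotate → (2.33850,-4.33375) → ×s → (2.32421,-4.30727) → (2.32,-4.31)
v3: (3,3.5) → rotate → (2.72336,3.71931) → ×s → (2.70672,3.69658) → (2.71,3.70)
v4: (0.5,2.5) → rotate → (0.30722,2.53093) → ×s → (0.30534,2.51547) → (0.31,2.52)

Cross-section at z=0.25: (-1.18,-4.08) (2.32,-4.31) (2.71,3.70) (0.31,2.52)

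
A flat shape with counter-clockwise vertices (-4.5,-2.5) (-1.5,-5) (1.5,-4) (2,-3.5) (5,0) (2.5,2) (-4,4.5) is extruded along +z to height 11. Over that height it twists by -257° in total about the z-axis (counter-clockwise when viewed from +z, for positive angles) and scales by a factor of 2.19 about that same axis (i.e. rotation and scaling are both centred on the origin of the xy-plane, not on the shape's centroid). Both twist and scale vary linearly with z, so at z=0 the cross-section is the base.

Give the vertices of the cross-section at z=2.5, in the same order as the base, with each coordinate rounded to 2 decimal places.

Cross-section at z=2.5: (-5.70,3.21) (-6.41,-1.70) (-3.33,-4.29) (-2.46,-4.49) (3.33,-5.41) (3.83,-1.37) (2.21,7.32)

t = z/height = 2.5/11 = 0.227273
s = 1 + (scale-1)·z/height = 1 + (2.19-1)·2.5/11 = 1.270455
θ = twist·z/height = -257°·2.5/11 = -58.4091° = -1.019431 rad
cos θ = 0.523851, sin θ = -0.851810 (intermediates below are computed at full precision and shown rounded to 5 d.p.)
v1: (-4.5,-2.5) → rotate → (-4.48685,2.52352) → ×s → (-5.70034,3.20602) → (-5.70,3.21)
v2: (-1.5,-5) → rotate → (-5.04483,-1.34154) → ×s → (-6.40922,-1.70436) → (-6.41,-1.70)
v3: (1.5,-4) → rotate → (-2.62146,-3.37312) → ×s → (-3.33045,-4.28539) → (-3.33,-4.29)
v4: (2,-3.5) → rotate → (-1.93363,-3.53710) → ×s → (-2.45659,-4.49372) → (-2.46,-4.49)
v5: (5,0) → rotate → (2.61925,-4.25905) → ×s → (3.32764,-5.41093) → (3.33,-5.41)
v6: (2.5,2) → rotate → (3.01325,-1.08182) → ×s → (3.82819,-1.37441) → (3.83,-1.37)
v7: (-4,4.5) → rotate → (1.73774,5.76457) → ×s → (2.20772,7.32362) → (2.21,7.32)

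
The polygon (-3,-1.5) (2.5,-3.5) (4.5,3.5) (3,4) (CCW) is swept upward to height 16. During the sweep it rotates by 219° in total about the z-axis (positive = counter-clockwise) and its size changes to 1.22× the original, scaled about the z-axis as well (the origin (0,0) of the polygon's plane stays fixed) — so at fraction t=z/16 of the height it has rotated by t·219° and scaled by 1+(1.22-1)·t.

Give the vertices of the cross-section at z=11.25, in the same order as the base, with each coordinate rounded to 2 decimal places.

t = z/height = 11.25/16 = 0.703125
s = 1 + (scale-1)·z/height = 1 + (1.22-1)·11.25/16 = 1.154688
θ = twist·z/height = 219°·11.25/16 = 153.9844° = 2.687534 rad
cos θ = -0.898674, sin θ = 0.438616 (intermediates below are computed at full precision and shown rounded to 5 d.p.)
v1: (-3,-1.5) → rotate → (3.35395,0.03216) → ×s → (3.87276,0.03714) → (3.87,0.04)
v2: (2.5,-3.5) → rotate → (-0.71153,4.24190) → ×s → (-0.82159,4.89807) → (-0.82,4.90)
v3: (4.5,3.5) → rotate → (-5.57919,-1.17159) → ×s → (-6.44222,-1.35282) → (-6.44,-1.35)
v4: (3,4) → rotate → (-4.45049,-2.27885) → ×s → (-5.13892,-2.63136) → (-5.14,-2.63)

Cross-section at z=11.25: (3.87,0.04) (-0.82,4.90) (-6.44,-1.35) (-5.14,-2.63)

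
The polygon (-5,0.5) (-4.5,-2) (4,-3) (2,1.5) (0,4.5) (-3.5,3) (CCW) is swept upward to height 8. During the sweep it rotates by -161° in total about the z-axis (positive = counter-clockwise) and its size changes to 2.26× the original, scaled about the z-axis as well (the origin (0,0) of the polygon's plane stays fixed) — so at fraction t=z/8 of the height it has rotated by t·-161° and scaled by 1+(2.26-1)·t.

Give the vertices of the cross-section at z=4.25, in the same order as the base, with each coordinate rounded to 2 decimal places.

t = z/height = 4.25/8 = 0.53125
s = 1 + (scale-1)·z/height = 1 + (2.26-1)·4.25/8 = 1.669375
θ = twist·z/height = -161°·4.25/8 = -85.5313° = -1.492802 rad
cos θ = 0.077915, sin θ = -0.996960 (intermediates below are computed at full precision and shown rounded to 5 d.p.)
v1: (-5,0.5) → rotate → (0.10890,5.02376) → ×s → (0.18180,8.38654) → (0.18,8.39)
v2: (-4.5,-2) → rotate → (-2.34454,4.33049) → ×s → (-3.91391,7.22921) → (-3.91,7.23)
v3: (4,-3) → rotate → (-2.67922,-4.22159) → ×s → (-4.47262,-7.04741) → (-4.47,-7.05)
v4: (2,1.5) → rotate → (1.65127,-1.87705) → ×s → (2.75659,-3.13350) → (2.76,-3.13)
v5: (0,4.5) → rotate → (4.48632,0.35062) → ×s → (7.48935,0.58531) → (7.49,0.59)
v6: (-3.5,3) → rotate → (2.71818,3.72311) → ×s → (4.53766,6.21526) → (4.54,6.22)

Cross-section at z=4.25: (0.18,8.39) (-3.91,7.23) (-4.47,-7.05) (2.76,-3.13) (7.49,0.59) (4.54,6.22)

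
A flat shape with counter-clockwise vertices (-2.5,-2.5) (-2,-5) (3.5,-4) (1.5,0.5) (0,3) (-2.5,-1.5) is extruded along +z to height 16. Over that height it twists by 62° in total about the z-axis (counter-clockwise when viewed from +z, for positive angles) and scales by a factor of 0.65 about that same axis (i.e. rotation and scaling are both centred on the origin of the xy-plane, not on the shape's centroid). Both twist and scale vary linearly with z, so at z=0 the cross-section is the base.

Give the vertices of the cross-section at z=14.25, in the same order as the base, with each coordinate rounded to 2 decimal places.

Cross-section at z=14.25: (0.43,-2.39) (2.04,-3.09) (3.64,0.41) (0.31,1.04) (-1.70,1.18) (-0.13,-2.00)

t = z/height = 14.25/16 = 0.890625
s = 1 + (scale-1)·z/height = 1 + (0.65-1)·14.25/16 = 0.688281
θ = twist·z/height = 62°·14.25/16 = 55.2188° = 0.963749 rad
cos θ = 0.570445, sin θ = 0.821336 (intermediates below are computed at full precision and shown rounded to 5 d.p.)
v1: (-2.5,-2.5) → rotate → (0.62723,-3.47945) → ×s → (0.43171,-2.39484) → (0.43,-2.39)
v2: (-2,-5) → rotate → (2.96579,-4.49490) → ×s → (2.04130,-3.09375) → (2.04,-3.09)
v3: (3.5,-4) → rotate → (5.28190,0.59290) → ×s → (3.63543,0.40808) → (3.64,0.41)
v4: (1.5,0.5) → rotate → (0.44500,1.51723) → ×s → (0.30628,1.04428) → (0.31,1.04)
v5: (0,3) → rotate → (-2.46401,1.71133) → ×s → (-1.69593,1.17788) → (-1.70,1.18)
v6: (-2.5,-1.5) → rotate → (-0.19411,-2.90901) → ×s → (-0.13360,-2.00222) → (-0.13,-2.00)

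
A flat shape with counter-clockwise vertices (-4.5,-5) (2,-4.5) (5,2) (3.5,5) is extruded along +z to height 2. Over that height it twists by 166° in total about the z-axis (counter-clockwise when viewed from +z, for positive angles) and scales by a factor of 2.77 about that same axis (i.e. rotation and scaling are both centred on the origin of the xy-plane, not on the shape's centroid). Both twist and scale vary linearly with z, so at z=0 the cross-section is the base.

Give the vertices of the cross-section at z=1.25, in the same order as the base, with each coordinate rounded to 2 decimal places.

t = z/height = 1.25/2 = 0.625
s = 1 + (scale-1)·z/height = 1 + (2.77-1)·1.25/2 = 2.106250
θ = twist·z/height = 166°·1.25/2 = 103.7500° = 1.810779 rad
cos θ = -0.237686, sin θ = 0.971342 (intermediates below are computed at full precision and shown rounded to 5 d.p.)
v1: (-4.5,-5) → rotate → (5.92630,-3.18261) → ×s → (12.48226,-6.70337) → (12.48,-6.70)
v2: (2,-4.5) → rotate → (3.89567,3.01227) → ×s → (8.20525,6.34460) → (8.21,6.34)
v3: (5,2) → rotate → (-3.13111,4.38134) → ×s → (-6.59491,9.22819) → (-6.59,9.23)
v4: (3.5,5) → rotate → (-5.68861,2.21127) → ×s → (-11.98164,4.65748) → (-11.98,4.66)

Cross-section at z=1.25: (12.48,-6.70) (8.21,6.34) (-6.59,9.23) (-11.98,4.66)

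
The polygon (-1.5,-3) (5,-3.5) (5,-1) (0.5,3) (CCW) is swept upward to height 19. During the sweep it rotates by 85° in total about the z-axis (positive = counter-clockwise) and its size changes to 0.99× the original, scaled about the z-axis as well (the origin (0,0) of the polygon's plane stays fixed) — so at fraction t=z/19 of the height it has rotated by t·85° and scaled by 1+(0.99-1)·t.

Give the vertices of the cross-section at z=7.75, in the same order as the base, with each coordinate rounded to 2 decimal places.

t = z/height = 7.75/19 = 0.407895
s = 1 + (scale-1)·z/height = 1 + (0.99-1)·7.75/19 = 0.995921
θ = twist·z/height = 85°·7.75/19 = 34.6711° = 0.605124 rad
cos θ = 0.822432, sin θ = 0.568864 (intermediates below are computed at full precision and shown rounded to 5 d.p.)
v1: (-1.5,-3) → rotate → (0.47294,-3.32059) → ×s → (0.47102,-3.30705) → (0.47,-3.31)
v2: (5,-3.5) → rotate → (6.10318,-0.03419) → ×s → (6.07829,-0.03405) → (6.08,-0.03)
v3: (5,-1) → rotate → (4.68102,2.02189) → ×s → (4.66193,2.01364) → (4.66,2.01)
v4: (0.5,3) → rotate → (-1.29538,2.75173) → ×s → (-1.29009,2.74050) → (-1.29,2.74)

Cross-section at z=7.75: (0.47,-3.31) (6.08,-0.03) (4.66,2.01) (-1.29,2.74)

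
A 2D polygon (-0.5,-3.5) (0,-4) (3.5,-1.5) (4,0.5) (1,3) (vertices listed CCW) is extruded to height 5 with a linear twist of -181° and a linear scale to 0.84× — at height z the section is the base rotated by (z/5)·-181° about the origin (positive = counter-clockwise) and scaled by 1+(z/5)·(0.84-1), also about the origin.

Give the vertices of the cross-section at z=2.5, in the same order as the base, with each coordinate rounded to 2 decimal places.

Cross-section at z=2.5: (-3.22,0.49) (-3.68,0.03) (-1.41,-3.21) (0.43,-3.68) (2.75,-0.94)

t = z/height = 2.5/5 = 0.5
s = 1 + (scale-1)·z/height = 1 + (0.84-1)·2.5/5 = 0.920000
θ = twist·z/height = -181°·2.5/5 = -90.5000° = -1.579523 rad
cos θ = -0.008727, sin θ = -0.999962 (intermediates below are computed at full precision and shown rounded to 5 d.p.)
v1: (-0.5,-3.5) → rotate → (-3.49550,0.53052) → ×s → (-3.21586,0.48808) → (-3.22,0.49)
v2: (0,-4) → rotate → (-3.99985,0.03491) → ×s → (-3.67986,0.03211) → (-3.68,0.03)
v3: (3.5,-1.5) → rotate → (-1.53049,-3.48678) → ×s → (-1.40805,-3.20783) → (-1.41,-3.21)
v4: (4,0.5) → rotate → (0.46507,-4.00421) → ×s → (0.42787,-3.68387) → (0.43,-3.68)
v5: (1,3) → rotate → (2.99116,-1.02614) → ×s → (2.75187,-0.94405) → (2.75,-0.94)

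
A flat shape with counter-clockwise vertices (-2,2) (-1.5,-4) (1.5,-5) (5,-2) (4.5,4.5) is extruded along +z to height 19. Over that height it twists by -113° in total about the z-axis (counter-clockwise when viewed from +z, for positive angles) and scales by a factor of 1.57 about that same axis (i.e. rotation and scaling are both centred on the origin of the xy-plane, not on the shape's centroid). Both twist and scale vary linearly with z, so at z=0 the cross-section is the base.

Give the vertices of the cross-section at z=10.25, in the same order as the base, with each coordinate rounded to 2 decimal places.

Cross-section at z=10.25: (1.02,3.56) (-5.52,-0.82) (-4.76,-4.89) (0.89,-6.98) (8.00,-2.29)

t = z/height = 10.25/19 = 0.539474
s = 1 + (scale-1)·z/height = 1 + (1.57-1)·10.25/19 = 1.307500
θ = twist·z/height = -113°·10.25/19 = -60.9605° = -1.063962 rad
cos θ = 0.485412, sin θ = -0.874285 (intermediates below are computed at full precision and shown rounded to 5 d.p.)
v1: (-2,2) → rotate → (0.77775,2.71940) → ×s → (1.01690,3.55561) → (1.02,3.56)
v2: (-1.5,-4) → rotate → (-4.22526,-0.63022) → ×s → (-5.52453,-0.82401) → (-5.52,-0.82)
v3: (1.5,-5) → rotate → (-3.64331,-3.73849) → ×s → (-4.76363,-4.88807) → (-4.76,-4.89)
v4: (5,-2) → rotate → (0.67849,-5.34225) → ×s → (0.88712,-6.98499) → (0.89,-6.98)
v5: (4.5,4.5) → rotate → (6.11864,-1.74993) → ×s → (8.00012,-2.28803) → (8.00,-2.29)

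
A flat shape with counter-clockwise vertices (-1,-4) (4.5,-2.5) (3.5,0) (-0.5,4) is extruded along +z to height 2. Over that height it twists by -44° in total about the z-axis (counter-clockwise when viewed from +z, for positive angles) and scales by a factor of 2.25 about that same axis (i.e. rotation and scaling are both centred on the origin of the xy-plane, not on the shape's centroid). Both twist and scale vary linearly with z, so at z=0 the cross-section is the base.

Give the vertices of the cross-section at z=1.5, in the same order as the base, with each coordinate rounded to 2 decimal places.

Cross-section at z=1.5: (-5.85,-5.44) (4.67,-8.81) (5.69,-3.69) (3.41,7.03)

t = z/height = 1.5/2 = 0.75
s = 1 + (scale-1)·z/height = 1 + (2.25-1)·1.5/2 = 1.937500
θ = twist·z/height = -44°·1.5/2 = -33.0000° = -0.575959 rad
cos θ = 0.838671, sin θ = -0.544639 (intermediates below are computed at full precision and shown rounded to 5 d.p.)
v1: (-1,-4) → rotate → (-3.01723,-2.81004) → ×s → (-5.84588,-5.44446) → (-5.85,-5.44)
v2: (4.5,-2.5) → rotate → (2.41242,-4.54755) → ×s → (4.67406,-8.81088) → (4.67,-8.81)
v3: (3.5,0) → rotate → (2.93535,-1.90624) → ×s → (5.68723,-3.69333) → (5.69,-3.69)
v4: (-0.5,4) → rotate → (1.75922,3.62700) → ×s → (3.40849,7.02732) → (3.41,7.03)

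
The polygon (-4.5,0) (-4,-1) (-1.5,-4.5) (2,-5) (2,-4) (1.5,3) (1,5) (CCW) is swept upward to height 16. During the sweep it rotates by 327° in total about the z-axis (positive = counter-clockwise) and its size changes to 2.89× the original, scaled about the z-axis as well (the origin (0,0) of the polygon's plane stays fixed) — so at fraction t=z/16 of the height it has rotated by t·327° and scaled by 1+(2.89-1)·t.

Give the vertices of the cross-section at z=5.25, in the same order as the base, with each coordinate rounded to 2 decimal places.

t = z/height = 5.25/16 = 0.328125
s = 1 + (scale-1)·z/height = 1 + (2.89-1)·5.25/16 = 1.620156
θ = twist·z/height = 327°·5.25/16 = 107.2969° = 1.872684 rad
cos θ = -0.297323, sin θ = 0.954777 (intermediates below are computed at full precision and shown rounded to 5 d.p.)
v1: (-4.5,0) → rotate → (1.33795,-4.29650) → ×s → (2.16769,-6.96100) → (2.17,-6.96)
v2: (-4,-1) → rotate → (2.14407,-3.52179) → ×s → (3.47373,-5.70584) → (3.47,-5.71)
v3: (-1.5,-4.5) → rotate → (4.74248,-0.09421) → ×s → (7.68356,-0.15264) → (7.68,-0.15)
v4: (2,-5) → rotate → (4.17924,3.39617) → ×s → (6.77102,5.50232) → (6.77,5.50)
v5: (2,-4) → rotate → (3.22446,3.09885) → ×s → (5.22413,5.02061) → (5.22,5.02)
v6: (1.5,3) → rotate → (-3.31032,0.54020) → ×s → (-5.36323,0.87520) → (-5.36,0.88)
v7: (1,5) → rotate → (-5.07121,-0.53184) → ×s → (-8.21615,-0.86166) → (-8.22,-0.86)

Cross-section at z=5.25: (2.17,-6.96) (3.47,-5.71) (7.68,-0.15) (6.77,5.50) (5.22,5.02) (-5.36,0.88) (-8.22,-0.86)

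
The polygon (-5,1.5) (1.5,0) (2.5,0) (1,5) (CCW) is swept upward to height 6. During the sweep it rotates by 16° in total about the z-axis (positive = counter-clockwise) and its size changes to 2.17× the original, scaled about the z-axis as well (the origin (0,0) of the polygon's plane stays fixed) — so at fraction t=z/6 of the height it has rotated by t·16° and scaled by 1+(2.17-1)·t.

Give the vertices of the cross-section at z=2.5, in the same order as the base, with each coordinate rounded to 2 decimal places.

Cross-section at z=2.5: (-7.65,1.35) (2.22,0.26) (3.69,0.43) (0.61,7.56)

t = z/height = 2.5/6 = 0.416667
s = 1 + (scale-1)·z/height = 1 + (2.17-1)·2.5/6 = 1.487500
θ = twist·z/height = 16°·2.5/6 = 6.6667° = 0.116355 rad
cos θ = 0.993238, sin θ = 0.116093 (intermediates below are computed at full precision and shown rounded to 5 d.p.)
v1: (-5,1.5) → rotate → (-5.14033,0.90939) → ×s → (-7.64624,1.35272) → (-7.65,1.35)
v2: (1.5,0) → rotate → (1.48986,0.17414) → ×s → (2.21616,0.25903) → (2.22,0.26)
v3: (2.5,0) → rotate → (2.48310,0.29023) → ×s → (3.69361,0.43172) → (3.69,0.43)
v4: (1,5) → rotate → (0.41277,5.08228) → ×s → (0.61400,7.55990) → (0.61,7.56)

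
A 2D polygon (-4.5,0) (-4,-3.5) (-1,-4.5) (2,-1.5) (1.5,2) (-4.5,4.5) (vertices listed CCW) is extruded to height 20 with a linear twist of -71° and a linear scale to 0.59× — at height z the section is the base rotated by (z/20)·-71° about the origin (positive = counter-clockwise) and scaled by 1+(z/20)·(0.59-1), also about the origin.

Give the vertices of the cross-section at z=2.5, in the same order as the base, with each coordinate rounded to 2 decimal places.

t = z/height = 2.5/20 = 0.125
s = 1 + (scale-1)·z/height = 1 + (0.59-1)·2.5/20 = 0.948750
θ = twist·z/height = -71°·2.5/20 = -8.8750° = -0.154898 rad
cos θ = 0.988027, sin θ = -0.154279 (intermediates below are computed at full precision and shown rounded to 5 d.p.)
v1: (-4.5,0) → rotate → (-4.44612,0.69426) → ×s → (-4.21826,0.65868) → (-4.22,0.66)
v2: (-4,-3.5) → rotate → (-4.49209,-2.84098) → ×s → (-4.26187,-2.69538) → (-4.26,-2.70)
v3: (-1,-4.5) → rotate → (-1.68228,-4.29184) → ×s → (-1.59607,-4.07189) → (-1.60,-4.07)
v4: (2,-1.5) → rotate → (1.74464,-1.79060) → ×s → (1.65522,-1.69883) → (1.66,-1.70)
v5: (1.5,2) → rotate → (1.79060,1.74464) → ×s → (1.69883,1.65522) → (1.70,1.66)
v6: (-4.5,4.5) → rotate → (-3.75187,5.14038) → ×s → (-3.55958,4.87694) → (-3.56,4.88)

Cross-section at z=2.5: (-4.22,0.66) (-4.26,-2.70) (-1.60,-4.07) (1.66,-1.70) (1.70,1.66) (-3.56,4.88)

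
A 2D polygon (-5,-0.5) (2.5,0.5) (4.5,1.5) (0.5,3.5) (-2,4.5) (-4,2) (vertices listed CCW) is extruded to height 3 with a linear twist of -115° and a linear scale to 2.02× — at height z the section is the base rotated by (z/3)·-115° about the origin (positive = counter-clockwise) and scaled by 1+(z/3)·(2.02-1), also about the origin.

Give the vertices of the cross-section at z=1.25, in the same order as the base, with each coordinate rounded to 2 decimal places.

Cross-section at z=1.25: (-5.30,4.81) (2.92,-2.17) (5.88,-3.33) (4.18,2.81) (2.85,6.41) (-1.71,6.14)

t = z/height = 1.25/3 = 0.416667
s = 1 + (scale-1)·z/height = 1 + (2.02-1)·1.25/3 = 1.425000
θ = twist·z/height = -115°·1.25/3 = -47.9167° = -0.836304 rad
cos θ = 0.670211, sin θ = -0.742171 (intermediates below are computed at full precision and shown rounded to 5 d.p.)
v1: (-5,-0.5) → rotate → (-3.72214,3.37575) → ×s → (-5.30405,4.81044) → (-5.30,4.81)
v2: (2.5,0.5) → rotate → (2.04661,-1.52032) → ×s → (2.91642,-2.16646) → (2.92,-2.17)
v3: (4.5,1.5) → rotate → (4.12920,-2.33445) → ×s → (5.88412,-3.32659) → (5.88,-3.33)
v4: (0.5,3.5) → rotate → (2.93270,1.97465) → ×s → (4.17910,2.81388) → (4.18,2.81)
v5: (-2,4.5) → rotate → (1.99935,4.50029) → ×s → (2.84907,6.41291) → (2.85,6.41)
v6: (-4,2) → rotate → (-1.19650,4.30910) → ×s → (-1.70501,6.14047) → (-1.71,6.14)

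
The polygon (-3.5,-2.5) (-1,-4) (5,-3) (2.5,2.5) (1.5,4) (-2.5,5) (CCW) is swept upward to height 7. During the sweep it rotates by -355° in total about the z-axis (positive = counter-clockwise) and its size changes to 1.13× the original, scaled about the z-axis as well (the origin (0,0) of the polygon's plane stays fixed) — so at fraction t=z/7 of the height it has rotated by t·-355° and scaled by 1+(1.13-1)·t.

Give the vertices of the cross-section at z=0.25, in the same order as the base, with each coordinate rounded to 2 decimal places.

Cross-section at z=0.25: (-3.98,-1.68) (-1.86,-3.70) (4.24,-4.04) (3.00,1.90) (2.35,3.59) (-1.35,5.45)

t = z/height = 0.25/7 = 0.0357143
s = 1 + (scale-1)·z/height = 1 + (1.13-1)·0.25/7 = 1.004643
θ = twist·z/height = -355°·0.25/7 = -12.6786° = -0.221283 rad
cos θ = 0.975617, sin θ = -0.219481 (intermediates below are computed at full precision and shown rounded to 5 d.p.)
v1: (-3.5,-2.5) → rotate → (-3.96336,-1.67086) → ×s → (-3.98176,-1.67861) → (-3.98,-1.68)
v2: (-1,-4) → rotate → (-1.85354,-3.68299) → ×s → (-1.86215,-3.70009) → (-1.86,-3.70)
v3: (5,-3) → rotate → (4.21964,-4.02426) → ×s → (4.23923,-4.04294) → (4.24,-4.04)
v4: (2.5,2.5) → rotate → (2.98775,1.89034) → ×s → (3.00162,1.89911) → (3.00,1.90)
v5: (1.5,4) → rotate → (2.34135,3.57324) → ×s → (2.35222,3.58983) → (2.35,3.59)
v6: (-2.5,5) → rotate → (-1.34164,5.42679) → ×s → (-1.34786,5.45198) → (-1.35,5.45)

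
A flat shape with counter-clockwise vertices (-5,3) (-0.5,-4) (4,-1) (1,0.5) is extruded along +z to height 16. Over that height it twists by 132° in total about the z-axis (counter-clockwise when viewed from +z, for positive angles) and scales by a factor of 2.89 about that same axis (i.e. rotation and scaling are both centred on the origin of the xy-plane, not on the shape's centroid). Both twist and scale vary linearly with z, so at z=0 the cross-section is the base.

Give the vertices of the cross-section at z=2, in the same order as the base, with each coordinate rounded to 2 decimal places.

t = z/height = 2/16 = 0.125
s = 1 + (scale-1)·z/height = 1 + (2.89-1)·2/16 = 1.236250
θ = twist·z/height = 132°·2/16 = 16.5000° = 0.287979 rad
cos θ = 0.958820, sin θ = 0.284015 (intermediates below are computed at full precision and shown rounded to 5 d.p.)
v1: (-5,3) → rotate → (-5.64614,1.45638) → ×s → (-6.98005,1.80045) → (-6.98,1.80)
v2: (-0.5,-4) → rotate → (0.65665,-3.97729) → ×s → (0.81179,-4.91692) → (0.81,-4.92)
v3: (4,-1) → rotate → (4.11929,0.17724) → ×s → (5.09248,0.21911) → (5.09,0.22)
v4: (1,0.5) → rotate → (0.81681,0.76343) → ×s → (1.00978,0.94378) → (1.01,0.94)

Cross-section at z=2: (-6.98,1.80) (0.81,-4.92) (5.09,0.22) (1.01,0.94)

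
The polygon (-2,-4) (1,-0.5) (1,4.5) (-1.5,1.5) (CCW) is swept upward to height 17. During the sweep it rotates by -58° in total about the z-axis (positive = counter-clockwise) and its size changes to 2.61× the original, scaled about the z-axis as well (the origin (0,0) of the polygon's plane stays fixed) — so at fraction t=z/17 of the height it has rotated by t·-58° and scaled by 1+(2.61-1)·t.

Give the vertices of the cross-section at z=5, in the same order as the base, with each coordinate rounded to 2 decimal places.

t = z/height = 5/17 = 0.294118
s = 1 + (scale-1)·z/height = 1 + (2.61-1)·5/17 = 1.473529
θ = twist·z/height = -58°·5/17 = -17.0588° = -0.297733 rad
cos θ = 0.956004, sin θ = -0.293353 (intermediates below are computed at full precision and shown rounded to 5 d.p.)
v1: (-2,-4) → rotate → (-3.08542,-3.23731) → ×s → (-4.54646,-4.77027) → (-4.55,-4.77)
v2: (1,-0.5) → rotate → (0.80933,-0.77136) → ×s → (1.19257,-1.13661) → (1.19,-1.14)
v3: (1,4.5) → rotate → (2.27609,4.00867) → ×s → (3.35389,5.90689) → (3.35,5.91)
v4: (-1.5,1.5) → rotate → (-0.99398,1.87404) → ×s → (-1.46465,2.76145) → (-1.46,2.76)

Cross-section at z=5: (-4.55,-4.77) (1.19,-1.14) (3.35,5.91) (-1.46,2.76)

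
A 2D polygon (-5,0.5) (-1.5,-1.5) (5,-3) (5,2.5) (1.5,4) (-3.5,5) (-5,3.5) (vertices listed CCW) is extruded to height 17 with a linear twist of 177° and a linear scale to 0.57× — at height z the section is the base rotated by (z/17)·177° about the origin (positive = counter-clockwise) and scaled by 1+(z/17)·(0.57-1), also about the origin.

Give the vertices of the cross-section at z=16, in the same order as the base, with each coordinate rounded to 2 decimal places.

t = z/height = 16/17 = 0.941176
s = 1 + (scale-1)·z/height = 1 + (0.57-1)·16/17 = 0.595294
θ = twist·z/height = 177°·16/17 = 166.5882° = 2.907513 rad
cos θ = -0.972728, sin θ = 0.231948 (intermediates below are computed at full precision and shown rounded to 5 d.p.)
v1: (-5,0.5) → rotate → (4.74767,-1.64610) → ×s → (2.82626,-0.97992) → (2.83,-0.98)
v2: (-1.5,-1.5) → rotate → (1.80701,1.11117) → ×s → (1.07570,0.66147) → (1.08,0.66)
v3: (5,-3) → rotate → (-4.16780,4.07792) → ×s → (-2.48107,2.42756) → (-2.48,2.43)
v4: (5,2.5) → rotate → (-5.44351,-1.27208) → ×s → (-3.24049,-0.75726) → (-3.24,-0.76)
v5: (1.5,4) → rotate → (-2.38688,-3.54299) → ×s → (-1.42090,-2.10912) → (-1.42,-2.11)
v6: (-3.5,5) → rotate → (2.24481,-5.67546) → ×s → (1.33632,-3.37857) → (1.34,-3.38)
v7: (-5,3.5) → rotate → (4.05182,-4.56429) → ×s → (2.41203,-2.71709) → (2.41,-2.72)

Cross-section at z=16: (2.83,-0.98) (1.08,0.66) (-2.48,2.43) (-3.24,-0.76) (-1.42,-2.11) (1.34,-3.38) (2.41,-2.72)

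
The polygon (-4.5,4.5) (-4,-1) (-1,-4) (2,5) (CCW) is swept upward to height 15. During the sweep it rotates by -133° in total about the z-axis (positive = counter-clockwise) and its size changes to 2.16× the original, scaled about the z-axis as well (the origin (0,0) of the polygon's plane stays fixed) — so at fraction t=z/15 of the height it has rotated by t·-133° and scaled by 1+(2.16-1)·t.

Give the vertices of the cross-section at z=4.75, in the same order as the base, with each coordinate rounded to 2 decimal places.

t = z/height = 4.75/15 = 0.316667
s = 1 + (scale-1)·z/height = 1 + (2.16-1)·4.75/15 = 1.367333
θ = twist·z/height = -133°·4.75/15 = -42.1167° = -0.735075 rad
cos θ = 0.741781, sin θ = -0.670642 (intermediates below are computed at full precision and shown rounded to 5 d.p.)
v1: (-4.5,4.5) → rotate → (-0.32012,6.35590) → ×s → (-0.43771,8.69064) → (-0.44,8.69)
v2: (-4,-1) → rotate → (-3.63777,1.94079) → ×s → (-4.97404,2.65371) → (-4.97,2.65)
v3: (-1,-4) → rotate → (-3.42435,-2.29648) → ×s → (-4.68223,-3.14005) → (-4.68,-3.14)
v4: (2,5) → rotate → (4.83677,2.36762) → ×s → (6.61348,3.23732) → (6.61,3.24)

Cross-section at z=4.75: (-0.44,8.69) (-4.97,2.65) (-4.68,-3.14) (6.61,3.24)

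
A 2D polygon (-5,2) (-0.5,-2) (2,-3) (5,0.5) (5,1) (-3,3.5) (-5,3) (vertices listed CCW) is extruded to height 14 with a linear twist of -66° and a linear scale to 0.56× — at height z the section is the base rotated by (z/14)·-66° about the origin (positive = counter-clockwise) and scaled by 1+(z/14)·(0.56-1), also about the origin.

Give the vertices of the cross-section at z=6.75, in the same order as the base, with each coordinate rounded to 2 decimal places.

t = z/height = 6.75/14 = 0.482143
s = 1 + (scale-1)·z/height = 1 + (0.56-1)·6.75/14 = 0.787857
θ = twist·z/height = -66°·6.75/14 = -31.8214° = -0.555389 rad
cos θ = 0.849696, sin θ = -0.527274 (intermediates below are computed at full precision and shown rounded to 5 d.p.)
v1: (-5,2) → rotate → (-3.19393,4.33576) → ×s → (-2.51636,3.41596) → (-2.52,3.42)
v2: (-0.5,-2) → rotate → (-1.47940,-1.43575) → ×s → (-1.16555,-1.13117) → (-1.17,-1.13)
v3: (2,-3) → rotate → (0.11757,-3.60363) → ×s → (0.09263,-2.83915) → (0.09,-2.84)
v4: (5,0.5) → rotate → (4.51211,-2.21152) → ×s → (3.55490,-1.74236) → (3.55,-1.74)
v5: (5,1) → rotate → (4.77575,-1.78667) → ×s → (3.76261,-1.40764) → (3.76,-1.41)
v6: (-3,3.5) → rotate → (-0.70363,4.55576) → ×s → (-0.55436,3.58928) → (-0.55,3.59)
v7: (-5,3) → rotate → (-2.66666,5.18545) → ×s → (-2.10094,4.08540) → (-2.10,4.09)

Cross-section at z=6.75: (-2.52,3.42) (-1.17,-1.13) (0.09,-2.84) (3.55,-1.74) (3.76,-1.41) (-0.55,3.59) (-2.10,4.09)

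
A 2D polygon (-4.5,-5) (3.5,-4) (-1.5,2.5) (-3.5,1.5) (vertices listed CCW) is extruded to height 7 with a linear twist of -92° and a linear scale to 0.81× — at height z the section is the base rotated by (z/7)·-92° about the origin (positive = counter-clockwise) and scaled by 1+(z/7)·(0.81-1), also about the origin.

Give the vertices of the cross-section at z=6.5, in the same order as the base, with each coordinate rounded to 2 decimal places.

t = z/height = 6.5/7 = 0.928571
s = 1 + (scale-1)·z/height = 1 + (0.81-1)·6.5/7 = 0.823571
θ = twist·z/height = -92°·6.5/7 = -85.4286° = -1.491010 rad
cos θ = 0.079702, sin θ = -0.996819 (intermediates below are computed at full precision and shown rounded to 5 d.p.)
v1: (-4.5,-5) → rotate → (-5.34275,4.08718) → ×s → (-4.40014,3.36608) → (-4.40,3.37)
v2: (3.5,-4) → rotate → (-3.70832,-3.80767) → ×s → (-3.05407,-3.13589) → (-3.05,-3.14)
v3: (-1.5,2.5) → rotate → (2.37249,1.69448) → ×s → (1.95392,1.39553) → (1.95,1.40)
v4: (-3.5,1.5) → rotate → (1.21627,3.60842) → ×s → (1.00169,2.97179) → (1.00,2.97)

Cross-section at z=6.5: (-4.40,3.37) (-3.05,-3.14) (1.95,1.40) (1.00,2.97)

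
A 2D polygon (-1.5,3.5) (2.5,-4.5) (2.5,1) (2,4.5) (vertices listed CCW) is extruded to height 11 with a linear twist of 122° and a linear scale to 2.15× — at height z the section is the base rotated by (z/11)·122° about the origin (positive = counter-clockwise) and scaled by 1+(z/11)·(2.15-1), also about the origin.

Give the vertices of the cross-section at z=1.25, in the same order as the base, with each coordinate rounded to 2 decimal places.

Cross-section at z=1.25: (-2.59,3.44) (3.96,-4.26) (2.47,1.78) (0.98,5.48)

t = z/height = 1.25/11 = 0.113636
s = 1 + (scale-1)·z/height = 1 + (2.15-1)·1.25/11 = 1.130682
θ = twist·z/height = 122°·1.25/11 = 13.8636° = 0.241966 rad
cos θ = 0.970869, sin θ = 0.239612 (intermediates below are computed at full precision and shown rounded to 5 d.p.)
v1: (-1.5,3.5) → rotate → (-2.29494,3.03862) → ×s → (-2.59485,3.43572) → (-2.59,3.44)
v2: (2.5,-4.5) → rotate → (3.50543,-3.76988) → ×s → (3.96352,-4.26253) → (3.96,-4.26)
v3: (2.5,1) → rotate → (2.18756,1.56990) → ×s → (2.47343,1.77506) → (2.47,1.78)
v4: (2,4.5) → rotate → (0.86348,4.84813) → ×s → (0.97633,5.48170) → (0.98,5.48)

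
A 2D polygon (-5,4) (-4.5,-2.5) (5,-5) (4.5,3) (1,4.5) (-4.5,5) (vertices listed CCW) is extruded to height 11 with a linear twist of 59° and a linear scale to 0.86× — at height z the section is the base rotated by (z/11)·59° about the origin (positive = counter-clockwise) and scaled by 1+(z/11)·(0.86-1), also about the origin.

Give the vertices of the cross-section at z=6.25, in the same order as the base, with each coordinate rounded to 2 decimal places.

t = z/height = 6.25/11 = 0.568182
s = 1 + (scale-1)·z/height = 1 + (0.86-1)·6.25/11 = 0.920455
θ = twist·z/height = 59°·6.25/11 = 33.5227° = 0.585082 rad
cos θ = 0.833667, sin θ = 0.552268 (intermediates below are computed at full precision and shown rounded to 5 d.p.)
v1: (-5,4) → rotate → (-6.37740,0.57333) → ×s → (-5.87011,0.52772) → (-5.87,0.53)
v2: (-4.5,-2.5) → rotate → (-2.37083,-4.56937) → ×s → (-2.18224,-4.20590) → (-2.18,-4.21)
v3: (5,-5) → rotate → (6.92967,-1.40700) → ×s → (6.37845,-1.29508) → (6.38,-1.30)
v4: (4.5,3) → rotate → (2.09470,4.98621) → ×s → (1.92807,4.58958) → (1.93,4.59)
v5: (1,4.5) → rotate → (-1.65154,4.30377) → ×s → (-1.52017,3.96142) → (-1.52,3.96)
v6: (-4.5,5) → rotate → (-6.51284,1.68313) → ×s → (-5.99477,1.54924) → (-5.99,1.55)

Cross-section at z=6.25: (-5.87,0.53) (-2.18,-4.21) (6.38,-1.30) (1.93,4.59) (-1.52,3.96) (-5.99,1.55)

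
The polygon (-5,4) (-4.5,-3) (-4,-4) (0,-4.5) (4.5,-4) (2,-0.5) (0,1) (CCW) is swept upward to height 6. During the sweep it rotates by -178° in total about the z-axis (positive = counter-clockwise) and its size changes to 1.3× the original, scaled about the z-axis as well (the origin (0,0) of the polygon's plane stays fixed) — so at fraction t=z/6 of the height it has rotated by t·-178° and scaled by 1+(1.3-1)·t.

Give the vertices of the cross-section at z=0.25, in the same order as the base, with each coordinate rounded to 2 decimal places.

Cross-section at z=0.25: (-4.50,4.67) (-4.91,-2.42) (-4.54,-3.49) (-0.59,-4.52) (4.00,-4.60) (1.94,-0.76) (0.13,1.00)

t = z/height = 0.25/6 = 0.0416667
s = 1 + (scale-1)·z/height = 1 + (1.3-1)·0.25/6 = 1.012500
θ = twist·z/height = -178°·0.25/6 = -7.4167° = -0.129445 rad
cos θ = 0.991634, sin θ = -0.129084 (intermediates below are computed at full precision and shown rounded to 5 d.p.)
v1: (-5,4) → rotate → (-4.44183,4.61195) → ×s → (-4.49735,4.66960) → (-4.50,4.67)
v2: (-4.5,-3) → rotate → (-4.84960,-2.39402) → ×s → (-4.91022,-2.42395) → (-4.91,-2.42)
v3: (-4,-4) → rotate → (-4.48287,-3.45020) → ×s → (-4.53891,-3.49333) → (-4.54,-3.49)
v4: (0,-4.5) → rotate → (-0.58088,-4.46235) → ×s → (-0.58814,-4.51813) → (-0.59,-4.52)
v5: (4.5,-4) → rotate → (3.94602,-4.54741) → ×s → (3.99534,-4.60426) → (4.00,-4.60)
v6: (2,-0.5) → rotate → (1.91873,-0.75398) → ×s → (1.94271,-0.76341) → (1.94,-0.76)
v7: (0,1) → rotate → (0.12908,0.99163) → ×s → (0.13070,1.00403) → (0.13,1.00)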